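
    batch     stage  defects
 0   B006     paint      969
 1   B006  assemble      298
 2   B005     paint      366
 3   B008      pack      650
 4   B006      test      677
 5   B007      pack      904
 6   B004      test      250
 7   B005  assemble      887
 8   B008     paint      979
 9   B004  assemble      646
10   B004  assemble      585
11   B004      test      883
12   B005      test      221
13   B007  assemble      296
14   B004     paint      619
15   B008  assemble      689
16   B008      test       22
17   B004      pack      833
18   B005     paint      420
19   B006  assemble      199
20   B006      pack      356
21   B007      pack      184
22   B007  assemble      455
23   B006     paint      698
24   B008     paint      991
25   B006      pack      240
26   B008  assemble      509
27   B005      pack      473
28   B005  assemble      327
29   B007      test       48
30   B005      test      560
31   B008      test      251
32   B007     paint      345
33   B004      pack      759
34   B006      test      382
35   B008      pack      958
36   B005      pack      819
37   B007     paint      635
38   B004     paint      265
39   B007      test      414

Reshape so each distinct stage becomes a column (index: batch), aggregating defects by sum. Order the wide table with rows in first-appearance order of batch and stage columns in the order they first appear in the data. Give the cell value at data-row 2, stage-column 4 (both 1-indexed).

781

With rows in first-appearance order of batch, row 2 is batch=B005. stage columns in first-appearance order: paint, assemble, pack, test; column 4 is test.
Long rows with batch=B005, stage=test: 221 + 560 = 781.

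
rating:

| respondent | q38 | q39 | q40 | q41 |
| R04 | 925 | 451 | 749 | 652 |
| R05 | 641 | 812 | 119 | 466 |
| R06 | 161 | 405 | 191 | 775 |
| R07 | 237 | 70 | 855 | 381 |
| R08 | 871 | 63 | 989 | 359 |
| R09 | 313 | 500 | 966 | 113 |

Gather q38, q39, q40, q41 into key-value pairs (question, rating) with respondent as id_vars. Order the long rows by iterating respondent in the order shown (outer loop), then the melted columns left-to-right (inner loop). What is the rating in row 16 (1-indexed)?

24 rows total (6 × 4). Row 16: index ⌊(16-1)/4⌋ = 3 into respondent → R07; (16-1) mod 4 = 3 into the melted columns → q41.
So row 16 is (R07, q41, 381); rating = 381.

381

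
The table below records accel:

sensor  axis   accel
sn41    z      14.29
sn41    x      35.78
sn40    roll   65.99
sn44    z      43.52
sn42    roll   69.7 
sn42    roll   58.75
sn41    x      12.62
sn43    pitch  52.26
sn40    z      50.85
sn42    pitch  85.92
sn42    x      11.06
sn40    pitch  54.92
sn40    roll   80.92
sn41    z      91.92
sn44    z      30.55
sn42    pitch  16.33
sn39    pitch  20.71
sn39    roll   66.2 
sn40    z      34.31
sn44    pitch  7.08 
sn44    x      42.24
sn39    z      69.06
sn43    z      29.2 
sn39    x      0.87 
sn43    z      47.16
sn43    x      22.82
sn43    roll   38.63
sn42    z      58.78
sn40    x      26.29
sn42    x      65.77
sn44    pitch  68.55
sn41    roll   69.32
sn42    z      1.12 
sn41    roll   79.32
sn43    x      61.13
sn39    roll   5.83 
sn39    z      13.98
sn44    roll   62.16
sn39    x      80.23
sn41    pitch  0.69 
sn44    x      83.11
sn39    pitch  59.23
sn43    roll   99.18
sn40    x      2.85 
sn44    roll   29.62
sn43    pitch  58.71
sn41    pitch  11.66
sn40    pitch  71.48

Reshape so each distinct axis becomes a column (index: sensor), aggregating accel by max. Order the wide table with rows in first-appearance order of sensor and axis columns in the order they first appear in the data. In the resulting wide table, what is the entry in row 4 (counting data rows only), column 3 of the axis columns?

69.7

With rows in first-appearance order of sensor, row 4 is sensor=sn42. axis columns in first-appearance order: z, x, roll, pitch; column 3 is roll.
Long rows with sensor=sn42, axis=roll: max(69.7, 58.75) = 69.7.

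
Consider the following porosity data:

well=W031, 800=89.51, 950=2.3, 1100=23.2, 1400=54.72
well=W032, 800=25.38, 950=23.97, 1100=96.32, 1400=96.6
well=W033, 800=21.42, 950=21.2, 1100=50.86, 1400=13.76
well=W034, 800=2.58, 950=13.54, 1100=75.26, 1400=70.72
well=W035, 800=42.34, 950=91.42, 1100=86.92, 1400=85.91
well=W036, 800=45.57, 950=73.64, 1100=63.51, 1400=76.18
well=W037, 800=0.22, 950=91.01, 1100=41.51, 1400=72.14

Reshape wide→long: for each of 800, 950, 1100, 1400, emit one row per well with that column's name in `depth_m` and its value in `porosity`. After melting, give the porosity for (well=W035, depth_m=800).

42.34

Unpivoting turns each (well, wide-column) pair into one long row.
The wide cell at row W035, column 800 holds 42.34, so the long row (W035, 800) has porosity=42.34.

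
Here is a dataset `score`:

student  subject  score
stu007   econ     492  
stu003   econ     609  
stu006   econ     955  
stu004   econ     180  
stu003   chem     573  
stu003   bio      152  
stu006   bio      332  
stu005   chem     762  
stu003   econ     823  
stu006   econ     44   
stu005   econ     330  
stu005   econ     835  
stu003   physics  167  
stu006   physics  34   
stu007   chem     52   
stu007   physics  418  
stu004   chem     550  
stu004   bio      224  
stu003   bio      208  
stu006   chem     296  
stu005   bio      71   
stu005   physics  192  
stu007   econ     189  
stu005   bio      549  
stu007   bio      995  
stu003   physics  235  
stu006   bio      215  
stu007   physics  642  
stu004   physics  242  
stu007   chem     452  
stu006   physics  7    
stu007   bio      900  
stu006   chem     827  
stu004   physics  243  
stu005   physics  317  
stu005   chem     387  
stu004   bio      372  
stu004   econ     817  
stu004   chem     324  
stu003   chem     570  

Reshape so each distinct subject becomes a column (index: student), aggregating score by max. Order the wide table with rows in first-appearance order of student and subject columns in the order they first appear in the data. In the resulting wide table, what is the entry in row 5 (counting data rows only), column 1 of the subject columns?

With rows in first-appearance order of student, row 5 is student=stu005. subject columns in first-appearance order: econ, chem, bio, physics; column 1 is econ.
Long rows with student=stu005, subject=econ: max(330, 835) = 835.

835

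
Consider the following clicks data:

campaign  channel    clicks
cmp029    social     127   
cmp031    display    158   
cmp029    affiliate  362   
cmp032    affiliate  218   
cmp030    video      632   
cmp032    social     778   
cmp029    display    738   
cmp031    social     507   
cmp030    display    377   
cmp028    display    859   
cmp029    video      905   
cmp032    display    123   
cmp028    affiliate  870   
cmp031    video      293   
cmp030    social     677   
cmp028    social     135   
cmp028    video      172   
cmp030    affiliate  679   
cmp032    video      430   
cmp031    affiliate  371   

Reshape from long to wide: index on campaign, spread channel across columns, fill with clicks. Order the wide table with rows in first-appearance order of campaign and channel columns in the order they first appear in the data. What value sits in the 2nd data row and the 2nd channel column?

158

With rows in first-appearance order of campaign, row 2 is campaign=cmp031. channel columns in first-appearance order: social, display, affiliate, video; column 2 is display.
Long rows with campaign=cmp031, channel=display: clicks = 158.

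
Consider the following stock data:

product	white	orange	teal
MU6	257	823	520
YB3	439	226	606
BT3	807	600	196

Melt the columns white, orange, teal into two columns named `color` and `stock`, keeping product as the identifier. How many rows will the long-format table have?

3 product values × 3 melted columns = 9 rows.

9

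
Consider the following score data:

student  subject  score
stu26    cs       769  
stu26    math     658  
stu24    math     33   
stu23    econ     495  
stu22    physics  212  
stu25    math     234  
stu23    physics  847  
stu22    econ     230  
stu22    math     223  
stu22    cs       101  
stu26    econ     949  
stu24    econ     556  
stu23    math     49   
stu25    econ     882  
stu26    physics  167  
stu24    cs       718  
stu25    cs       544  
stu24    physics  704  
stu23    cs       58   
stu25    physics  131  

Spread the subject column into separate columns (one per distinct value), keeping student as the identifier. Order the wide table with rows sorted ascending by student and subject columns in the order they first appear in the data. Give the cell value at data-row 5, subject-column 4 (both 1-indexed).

167

With rows sorted ascending by student, row 5 is student=stu26. subject columns in first-appearance order: cs, math, econ, physics; column 4 is physics.
Long rows with student=stu26, subject=physics: score = 167.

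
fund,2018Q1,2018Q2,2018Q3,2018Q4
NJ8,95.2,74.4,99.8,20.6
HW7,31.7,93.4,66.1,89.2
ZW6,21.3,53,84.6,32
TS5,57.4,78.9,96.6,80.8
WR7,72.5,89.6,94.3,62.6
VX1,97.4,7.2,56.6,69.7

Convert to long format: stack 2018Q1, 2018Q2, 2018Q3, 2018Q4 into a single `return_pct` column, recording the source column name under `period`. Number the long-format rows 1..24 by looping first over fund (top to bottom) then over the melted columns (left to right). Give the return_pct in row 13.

24 rows total (6 × 4). Row 13: index ⌊(13-1)/4⌋ = 3 into fund → TS5; (13-1) mod 4 = 0 into the melted columns → 2018Q1.
So row 13 is (TS5, 2018Q1, 57.4); return_pct = 57.4.

57.4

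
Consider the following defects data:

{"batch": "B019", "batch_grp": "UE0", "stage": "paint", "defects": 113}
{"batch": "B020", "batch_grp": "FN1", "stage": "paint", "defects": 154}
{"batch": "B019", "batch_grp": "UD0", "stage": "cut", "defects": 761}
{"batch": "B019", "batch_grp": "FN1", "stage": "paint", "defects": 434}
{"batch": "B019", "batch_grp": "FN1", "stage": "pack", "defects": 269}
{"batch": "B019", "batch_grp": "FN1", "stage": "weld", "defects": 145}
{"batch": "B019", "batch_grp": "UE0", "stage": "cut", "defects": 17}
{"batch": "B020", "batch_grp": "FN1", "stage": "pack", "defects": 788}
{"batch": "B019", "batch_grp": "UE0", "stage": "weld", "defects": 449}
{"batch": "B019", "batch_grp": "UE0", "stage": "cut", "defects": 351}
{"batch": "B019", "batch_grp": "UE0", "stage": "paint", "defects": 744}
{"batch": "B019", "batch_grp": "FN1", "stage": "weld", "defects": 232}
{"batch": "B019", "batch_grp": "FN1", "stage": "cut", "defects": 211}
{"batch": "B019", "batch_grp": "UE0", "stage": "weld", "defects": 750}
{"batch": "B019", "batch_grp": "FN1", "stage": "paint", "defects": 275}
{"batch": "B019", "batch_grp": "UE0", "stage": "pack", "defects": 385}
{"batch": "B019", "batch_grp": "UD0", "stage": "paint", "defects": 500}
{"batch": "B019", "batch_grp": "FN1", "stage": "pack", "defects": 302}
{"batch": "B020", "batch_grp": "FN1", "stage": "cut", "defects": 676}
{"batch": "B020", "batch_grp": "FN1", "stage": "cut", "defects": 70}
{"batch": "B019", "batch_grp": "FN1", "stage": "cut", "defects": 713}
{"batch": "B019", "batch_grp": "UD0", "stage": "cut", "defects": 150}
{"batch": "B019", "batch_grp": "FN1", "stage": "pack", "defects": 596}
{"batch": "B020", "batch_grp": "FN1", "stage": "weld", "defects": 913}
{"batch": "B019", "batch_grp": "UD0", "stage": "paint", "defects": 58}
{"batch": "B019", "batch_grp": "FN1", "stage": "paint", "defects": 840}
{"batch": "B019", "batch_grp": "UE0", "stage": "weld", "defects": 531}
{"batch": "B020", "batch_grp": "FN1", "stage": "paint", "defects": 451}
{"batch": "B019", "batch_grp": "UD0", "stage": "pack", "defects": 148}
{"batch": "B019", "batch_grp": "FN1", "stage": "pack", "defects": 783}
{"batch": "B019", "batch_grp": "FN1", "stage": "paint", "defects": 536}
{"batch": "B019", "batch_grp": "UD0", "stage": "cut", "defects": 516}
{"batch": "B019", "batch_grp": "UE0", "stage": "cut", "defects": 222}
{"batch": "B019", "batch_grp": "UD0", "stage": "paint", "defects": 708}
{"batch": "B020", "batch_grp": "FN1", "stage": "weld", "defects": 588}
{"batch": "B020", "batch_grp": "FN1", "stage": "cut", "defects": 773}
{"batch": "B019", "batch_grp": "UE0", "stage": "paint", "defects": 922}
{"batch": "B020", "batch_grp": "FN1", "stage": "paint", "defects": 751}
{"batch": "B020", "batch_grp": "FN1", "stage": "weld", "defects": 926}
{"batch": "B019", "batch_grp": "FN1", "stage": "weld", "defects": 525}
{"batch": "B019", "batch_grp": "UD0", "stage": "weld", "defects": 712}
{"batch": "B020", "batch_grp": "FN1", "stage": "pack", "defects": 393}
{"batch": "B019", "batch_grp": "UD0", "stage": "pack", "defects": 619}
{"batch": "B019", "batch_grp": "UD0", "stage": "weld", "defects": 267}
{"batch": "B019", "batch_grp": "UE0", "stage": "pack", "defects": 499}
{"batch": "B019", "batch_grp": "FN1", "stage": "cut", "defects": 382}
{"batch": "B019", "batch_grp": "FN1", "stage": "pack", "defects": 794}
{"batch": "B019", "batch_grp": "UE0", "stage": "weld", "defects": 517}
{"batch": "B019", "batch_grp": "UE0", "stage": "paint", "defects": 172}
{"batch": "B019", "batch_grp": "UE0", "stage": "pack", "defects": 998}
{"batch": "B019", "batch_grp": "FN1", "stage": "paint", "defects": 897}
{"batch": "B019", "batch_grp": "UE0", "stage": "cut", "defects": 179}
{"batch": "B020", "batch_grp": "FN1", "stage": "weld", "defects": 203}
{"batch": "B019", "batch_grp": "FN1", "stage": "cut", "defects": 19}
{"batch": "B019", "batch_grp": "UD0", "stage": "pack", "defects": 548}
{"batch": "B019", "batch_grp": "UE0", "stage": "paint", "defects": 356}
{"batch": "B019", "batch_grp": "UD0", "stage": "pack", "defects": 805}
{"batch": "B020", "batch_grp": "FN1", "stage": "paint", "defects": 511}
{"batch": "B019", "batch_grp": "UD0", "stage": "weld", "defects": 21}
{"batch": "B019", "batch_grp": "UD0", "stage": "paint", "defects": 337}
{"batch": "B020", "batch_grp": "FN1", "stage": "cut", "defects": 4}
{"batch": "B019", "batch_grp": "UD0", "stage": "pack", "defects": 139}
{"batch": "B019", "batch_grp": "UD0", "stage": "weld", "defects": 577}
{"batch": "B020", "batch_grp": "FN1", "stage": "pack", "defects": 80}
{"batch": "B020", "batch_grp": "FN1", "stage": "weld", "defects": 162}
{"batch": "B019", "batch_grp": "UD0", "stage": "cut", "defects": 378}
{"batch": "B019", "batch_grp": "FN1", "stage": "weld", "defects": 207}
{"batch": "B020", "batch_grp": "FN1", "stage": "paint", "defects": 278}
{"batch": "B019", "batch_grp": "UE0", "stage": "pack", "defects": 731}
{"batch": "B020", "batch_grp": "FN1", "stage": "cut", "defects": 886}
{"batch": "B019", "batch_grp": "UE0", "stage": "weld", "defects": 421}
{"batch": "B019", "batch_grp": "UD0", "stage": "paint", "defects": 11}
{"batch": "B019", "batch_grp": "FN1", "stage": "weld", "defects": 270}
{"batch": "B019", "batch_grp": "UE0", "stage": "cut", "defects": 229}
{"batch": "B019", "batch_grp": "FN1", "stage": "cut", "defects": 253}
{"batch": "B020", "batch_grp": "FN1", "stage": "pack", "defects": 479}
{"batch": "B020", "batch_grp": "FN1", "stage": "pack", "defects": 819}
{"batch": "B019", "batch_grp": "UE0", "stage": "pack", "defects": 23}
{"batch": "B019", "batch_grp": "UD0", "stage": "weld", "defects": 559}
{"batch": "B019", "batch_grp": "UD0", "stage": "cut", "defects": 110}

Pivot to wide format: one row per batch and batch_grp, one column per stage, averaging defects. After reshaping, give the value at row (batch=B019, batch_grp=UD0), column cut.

Rows with batch=B019, batch_grp=UD0 and stage=cut: defects values are 761, 150, 516, 378, 110.
(761 + 150 + 516 + 378 + 110) / 5 = 383.

383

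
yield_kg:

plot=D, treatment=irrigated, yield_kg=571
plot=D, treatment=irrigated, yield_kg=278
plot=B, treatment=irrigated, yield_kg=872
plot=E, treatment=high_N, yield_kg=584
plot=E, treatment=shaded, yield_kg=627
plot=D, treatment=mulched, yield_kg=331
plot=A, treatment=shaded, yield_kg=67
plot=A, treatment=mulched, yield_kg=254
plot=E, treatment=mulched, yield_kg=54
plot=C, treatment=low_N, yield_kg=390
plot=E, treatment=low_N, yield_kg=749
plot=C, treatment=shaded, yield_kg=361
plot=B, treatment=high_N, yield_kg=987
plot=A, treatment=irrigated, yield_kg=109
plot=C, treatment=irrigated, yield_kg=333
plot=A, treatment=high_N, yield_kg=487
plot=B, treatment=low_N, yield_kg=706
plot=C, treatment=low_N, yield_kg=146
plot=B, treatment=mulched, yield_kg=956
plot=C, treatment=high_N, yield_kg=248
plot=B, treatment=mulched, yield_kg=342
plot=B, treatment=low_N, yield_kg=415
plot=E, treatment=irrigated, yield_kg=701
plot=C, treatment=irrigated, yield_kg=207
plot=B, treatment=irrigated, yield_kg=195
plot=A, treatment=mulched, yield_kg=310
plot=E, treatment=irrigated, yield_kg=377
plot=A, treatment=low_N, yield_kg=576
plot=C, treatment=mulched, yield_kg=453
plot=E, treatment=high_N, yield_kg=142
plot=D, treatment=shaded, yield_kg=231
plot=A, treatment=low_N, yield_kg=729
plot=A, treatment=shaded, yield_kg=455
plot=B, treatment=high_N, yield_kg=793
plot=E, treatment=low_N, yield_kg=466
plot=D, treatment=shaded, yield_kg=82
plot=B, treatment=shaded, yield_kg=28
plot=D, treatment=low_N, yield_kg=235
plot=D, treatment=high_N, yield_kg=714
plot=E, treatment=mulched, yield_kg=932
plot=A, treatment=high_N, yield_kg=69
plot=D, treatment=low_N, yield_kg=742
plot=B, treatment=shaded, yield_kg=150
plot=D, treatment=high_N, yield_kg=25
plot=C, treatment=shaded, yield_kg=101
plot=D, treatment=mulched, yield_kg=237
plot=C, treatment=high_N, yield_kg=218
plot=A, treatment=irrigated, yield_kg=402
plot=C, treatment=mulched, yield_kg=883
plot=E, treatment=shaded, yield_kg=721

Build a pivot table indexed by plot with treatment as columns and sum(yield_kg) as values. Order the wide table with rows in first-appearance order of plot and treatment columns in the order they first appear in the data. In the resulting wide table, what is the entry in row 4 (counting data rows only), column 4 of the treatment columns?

With rows in first-appearance order of plot, row 4 is plot=A. treatment columns in first-appearance order: irrigated, high_N, shaded, mulched, low_N; column 4 is mulched.
Long rows with plot=A, treatment=mulched: 254 + 310 = 564.

564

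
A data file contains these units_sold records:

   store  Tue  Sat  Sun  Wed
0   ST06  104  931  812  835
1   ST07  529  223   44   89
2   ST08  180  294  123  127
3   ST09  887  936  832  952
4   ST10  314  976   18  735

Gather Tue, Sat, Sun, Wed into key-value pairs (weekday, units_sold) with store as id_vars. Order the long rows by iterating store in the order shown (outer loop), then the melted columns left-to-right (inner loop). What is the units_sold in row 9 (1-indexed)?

20 rows total (5 × 4). Row 9: index ⌊(9-1)/4⌋ = 2 into store → ST08; (9-1) mod 4 = 0 into the melted columns → Tue.
So row 9 is (ST08, Tue, 180); units_sold = 180.

180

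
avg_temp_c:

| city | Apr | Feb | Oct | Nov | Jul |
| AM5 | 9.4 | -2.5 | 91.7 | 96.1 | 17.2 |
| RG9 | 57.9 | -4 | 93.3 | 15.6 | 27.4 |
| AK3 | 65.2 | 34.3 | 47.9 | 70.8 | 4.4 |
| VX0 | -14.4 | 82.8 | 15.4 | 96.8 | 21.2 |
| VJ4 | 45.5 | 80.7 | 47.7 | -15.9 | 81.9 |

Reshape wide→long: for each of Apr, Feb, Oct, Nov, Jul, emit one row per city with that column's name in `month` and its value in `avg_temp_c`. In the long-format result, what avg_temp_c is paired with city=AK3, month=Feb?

34.3

Unpivoting turns each (city, wide-column) pair into one long row.
The wide cell at row AK3, column Feb holds 34.3, so the long row (AK3, Feb) has avg_temp_c=34.3.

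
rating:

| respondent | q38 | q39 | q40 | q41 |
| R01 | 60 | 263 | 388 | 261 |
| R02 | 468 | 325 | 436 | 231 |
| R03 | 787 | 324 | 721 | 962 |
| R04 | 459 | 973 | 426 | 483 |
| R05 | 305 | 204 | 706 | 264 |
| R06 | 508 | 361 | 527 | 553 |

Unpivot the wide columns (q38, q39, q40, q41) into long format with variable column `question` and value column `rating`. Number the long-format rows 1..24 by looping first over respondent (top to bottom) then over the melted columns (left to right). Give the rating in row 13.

24 rows total (6 × 4). Row 13: index ⌊(13-1)/4⌋ = 3 into respondent → R04; (13-1) mod 4 = 0 into the melted columns → q38.
So row 13 is (R04, q38, 459); rating = 459.

459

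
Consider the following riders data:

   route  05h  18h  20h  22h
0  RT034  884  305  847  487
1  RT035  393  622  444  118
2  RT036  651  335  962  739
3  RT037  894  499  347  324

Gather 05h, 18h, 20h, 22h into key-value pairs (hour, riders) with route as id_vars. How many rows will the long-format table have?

16

4 route values × 4 melted columns = 16 rows.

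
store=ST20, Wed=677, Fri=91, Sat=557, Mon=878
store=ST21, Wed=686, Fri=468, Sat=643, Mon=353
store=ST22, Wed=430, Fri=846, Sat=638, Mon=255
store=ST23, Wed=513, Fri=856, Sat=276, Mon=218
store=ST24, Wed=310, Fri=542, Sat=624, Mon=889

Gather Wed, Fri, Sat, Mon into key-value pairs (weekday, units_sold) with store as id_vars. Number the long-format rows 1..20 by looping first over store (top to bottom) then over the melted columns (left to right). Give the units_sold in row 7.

643

20 rows total (5 × 4). Row 7: index ⌊(7-1)/4⌋ = 1 into store → ST21; (7-1) mod 4 = 2 into the melted columns → Sat.
So row 7 is (ST21, Sat, 643); units_sold = 643.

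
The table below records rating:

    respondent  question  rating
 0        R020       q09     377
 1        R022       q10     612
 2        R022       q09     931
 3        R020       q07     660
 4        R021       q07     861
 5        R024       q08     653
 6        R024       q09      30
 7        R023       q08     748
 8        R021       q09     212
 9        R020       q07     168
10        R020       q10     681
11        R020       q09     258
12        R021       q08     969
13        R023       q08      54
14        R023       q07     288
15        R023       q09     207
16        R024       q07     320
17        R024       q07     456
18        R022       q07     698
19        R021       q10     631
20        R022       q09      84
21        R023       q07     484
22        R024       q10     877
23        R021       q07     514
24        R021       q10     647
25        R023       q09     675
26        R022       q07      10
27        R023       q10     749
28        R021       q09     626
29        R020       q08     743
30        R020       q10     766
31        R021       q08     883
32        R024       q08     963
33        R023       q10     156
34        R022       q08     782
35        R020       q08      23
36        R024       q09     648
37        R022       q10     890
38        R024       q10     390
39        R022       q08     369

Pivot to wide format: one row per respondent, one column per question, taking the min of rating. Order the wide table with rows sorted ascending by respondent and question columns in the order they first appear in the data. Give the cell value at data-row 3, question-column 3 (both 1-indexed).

With rows sorted ascending by respondent, row 3 is respondent=R022. question columns in first-appearance order: q09, q10, q07, q08; column 3 is q07.
Long rows with respondent=R022, question=q07: min(698, 10) = 10.

10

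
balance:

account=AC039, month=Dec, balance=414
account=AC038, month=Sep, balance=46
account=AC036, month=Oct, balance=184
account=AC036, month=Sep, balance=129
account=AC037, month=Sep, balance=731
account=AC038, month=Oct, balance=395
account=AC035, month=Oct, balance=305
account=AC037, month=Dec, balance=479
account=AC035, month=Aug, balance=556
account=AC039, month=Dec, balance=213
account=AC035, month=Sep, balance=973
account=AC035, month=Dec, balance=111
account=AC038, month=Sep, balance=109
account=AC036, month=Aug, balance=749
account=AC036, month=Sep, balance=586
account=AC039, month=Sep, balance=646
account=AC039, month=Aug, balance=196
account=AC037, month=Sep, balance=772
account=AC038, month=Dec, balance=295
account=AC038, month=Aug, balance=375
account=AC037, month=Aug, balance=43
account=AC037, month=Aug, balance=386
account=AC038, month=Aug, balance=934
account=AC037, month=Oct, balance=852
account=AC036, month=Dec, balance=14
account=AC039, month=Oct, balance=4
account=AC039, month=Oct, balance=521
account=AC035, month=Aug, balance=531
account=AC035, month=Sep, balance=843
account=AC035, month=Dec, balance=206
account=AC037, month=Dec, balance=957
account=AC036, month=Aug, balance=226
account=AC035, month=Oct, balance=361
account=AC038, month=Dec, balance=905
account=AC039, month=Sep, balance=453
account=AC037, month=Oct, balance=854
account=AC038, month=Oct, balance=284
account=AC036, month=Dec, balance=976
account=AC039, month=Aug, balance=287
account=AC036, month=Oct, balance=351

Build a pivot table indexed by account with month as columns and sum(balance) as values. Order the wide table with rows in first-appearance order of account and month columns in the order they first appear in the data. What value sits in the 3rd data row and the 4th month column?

With rows in first-appearance order of account, row 3 is account=AC036. month columns in first-appearance order: Dec, Sep, Oct, Aug; column 4 is Aug.
Long rows with account=AC036, month=Aug: 749 + 226 = 975.

975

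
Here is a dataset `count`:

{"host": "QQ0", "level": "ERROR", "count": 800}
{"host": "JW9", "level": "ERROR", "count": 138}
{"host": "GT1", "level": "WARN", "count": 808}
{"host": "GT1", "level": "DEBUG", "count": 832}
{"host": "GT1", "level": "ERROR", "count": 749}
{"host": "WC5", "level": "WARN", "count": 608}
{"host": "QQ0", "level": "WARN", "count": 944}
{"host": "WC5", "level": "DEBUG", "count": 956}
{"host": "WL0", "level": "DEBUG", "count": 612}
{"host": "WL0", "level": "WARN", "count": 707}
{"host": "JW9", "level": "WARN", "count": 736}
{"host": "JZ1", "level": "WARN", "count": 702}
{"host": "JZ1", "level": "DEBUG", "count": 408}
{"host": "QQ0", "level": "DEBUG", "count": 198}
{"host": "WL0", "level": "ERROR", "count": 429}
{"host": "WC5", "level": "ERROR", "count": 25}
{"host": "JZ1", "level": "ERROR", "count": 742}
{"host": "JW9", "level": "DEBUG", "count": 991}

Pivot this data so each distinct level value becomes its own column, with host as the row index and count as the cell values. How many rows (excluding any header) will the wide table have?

6

6 distinct host values → 6 rows.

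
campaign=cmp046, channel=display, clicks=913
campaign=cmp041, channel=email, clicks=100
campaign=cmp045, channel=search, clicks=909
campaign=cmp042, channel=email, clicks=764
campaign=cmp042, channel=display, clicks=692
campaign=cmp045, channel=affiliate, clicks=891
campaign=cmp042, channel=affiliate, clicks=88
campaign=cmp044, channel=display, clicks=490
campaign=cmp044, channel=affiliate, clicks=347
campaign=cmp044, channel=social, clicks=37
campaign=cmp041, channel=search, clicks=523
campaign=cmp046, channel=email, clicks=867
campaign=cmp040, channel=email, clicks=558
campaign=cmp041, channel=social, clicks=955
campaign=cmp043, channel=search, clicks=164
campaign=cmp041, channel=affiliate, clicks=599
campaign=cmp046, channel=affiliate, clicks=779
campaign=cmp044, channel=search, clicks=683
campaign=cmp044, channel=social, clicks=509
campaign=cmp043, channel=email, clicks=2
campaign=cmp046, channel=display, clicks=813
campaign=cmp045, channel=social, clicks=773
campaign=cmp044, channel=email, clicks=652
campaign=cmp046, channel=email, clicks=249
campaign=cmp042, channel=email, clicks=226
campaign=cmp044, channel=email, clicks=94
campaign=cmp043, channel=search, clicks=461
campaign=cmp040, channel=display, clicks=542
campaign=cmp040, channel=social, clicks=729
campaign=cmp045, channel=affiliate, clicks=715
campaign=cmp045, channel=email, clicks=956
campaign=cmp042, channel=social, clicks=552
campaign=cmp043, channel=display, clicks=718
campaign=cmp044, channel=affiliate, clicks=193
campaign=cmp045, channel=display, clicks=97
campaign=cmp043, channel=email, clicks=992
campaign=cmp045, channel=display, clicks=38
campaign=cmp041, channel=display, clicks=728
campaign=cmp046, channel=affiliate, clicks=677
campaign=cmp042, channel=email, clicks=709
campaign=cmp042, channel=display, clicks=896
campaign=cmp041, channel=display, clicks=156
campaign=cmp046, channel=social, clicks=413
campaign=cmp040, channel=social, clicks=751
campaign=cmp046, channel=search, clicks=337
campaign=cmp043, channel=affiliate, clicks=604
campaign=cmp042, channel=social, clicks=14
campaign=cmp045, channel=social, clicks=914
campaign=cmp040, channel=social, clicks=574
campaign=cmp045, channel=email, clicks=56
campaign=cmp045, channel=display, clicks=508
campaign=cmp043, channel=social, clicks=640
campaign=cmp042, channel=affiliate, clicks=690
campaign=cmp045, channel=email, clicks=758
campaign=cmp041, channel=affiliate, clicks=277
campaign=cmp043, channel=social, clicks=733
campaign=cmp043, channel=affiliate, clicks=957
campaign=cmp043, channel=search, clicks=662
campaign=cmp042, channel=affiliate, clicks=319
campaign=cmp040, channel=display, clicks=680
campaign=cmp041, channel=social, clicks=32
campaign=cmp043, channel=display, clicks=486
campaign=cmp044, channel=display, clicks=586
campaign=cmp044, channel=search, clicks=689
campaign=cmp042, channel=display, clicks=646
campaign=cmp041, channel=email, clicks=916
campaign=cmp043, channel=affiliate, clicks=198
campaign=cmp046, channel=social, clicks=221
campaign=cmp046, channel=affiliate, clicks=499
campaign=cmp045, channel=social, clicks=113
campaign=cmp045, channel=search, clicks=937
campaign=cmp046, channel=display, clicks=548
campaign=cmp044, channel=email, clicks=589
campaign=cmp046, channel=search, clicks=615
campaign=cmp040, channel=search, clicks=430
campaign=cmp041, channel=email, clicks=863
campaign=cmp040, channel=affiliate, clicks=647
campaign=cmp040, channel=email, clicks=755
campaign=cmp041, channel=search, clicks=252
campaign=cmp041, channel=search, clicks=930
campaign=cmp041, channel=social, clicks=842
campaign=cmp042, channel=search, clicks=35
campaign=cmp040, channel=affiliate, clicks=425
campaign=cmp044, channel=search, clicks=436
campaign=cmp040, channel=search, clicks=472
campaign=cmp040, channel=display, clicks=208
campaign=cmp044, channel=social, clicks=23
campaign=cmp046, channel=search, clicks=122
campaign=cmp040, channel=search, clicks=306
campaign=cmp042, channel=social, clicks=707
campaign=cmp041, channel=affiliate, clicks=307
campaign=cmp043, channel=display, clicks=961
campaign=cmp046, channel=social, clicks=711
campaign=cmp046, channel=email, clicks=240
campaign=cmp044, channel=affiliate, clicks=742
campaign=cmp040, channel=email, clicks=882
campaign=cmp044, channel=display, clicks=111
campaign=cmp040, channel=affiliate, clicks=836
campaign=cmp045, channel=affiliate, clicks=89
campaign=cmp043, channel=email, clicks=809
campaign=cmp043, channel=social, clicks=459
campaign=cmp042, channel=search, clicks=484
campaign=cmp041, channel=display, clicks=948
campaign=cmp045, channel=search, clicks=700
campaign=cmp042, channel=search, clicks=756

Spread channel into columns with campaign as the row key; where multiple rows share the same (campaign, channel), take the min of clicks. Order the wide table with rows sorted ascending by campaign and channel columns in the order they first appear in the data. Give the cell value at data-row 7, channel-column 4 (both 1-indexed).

499

With rows sorted ascending by campaign, row 7 is campaign=cmp046. channel columns in first-appearance order: display, email, search, affiliate, social; column 4 is affiliate.
Long rows with campaign=cmp046, channel=affiliate: min(779, 677, 499) = 499.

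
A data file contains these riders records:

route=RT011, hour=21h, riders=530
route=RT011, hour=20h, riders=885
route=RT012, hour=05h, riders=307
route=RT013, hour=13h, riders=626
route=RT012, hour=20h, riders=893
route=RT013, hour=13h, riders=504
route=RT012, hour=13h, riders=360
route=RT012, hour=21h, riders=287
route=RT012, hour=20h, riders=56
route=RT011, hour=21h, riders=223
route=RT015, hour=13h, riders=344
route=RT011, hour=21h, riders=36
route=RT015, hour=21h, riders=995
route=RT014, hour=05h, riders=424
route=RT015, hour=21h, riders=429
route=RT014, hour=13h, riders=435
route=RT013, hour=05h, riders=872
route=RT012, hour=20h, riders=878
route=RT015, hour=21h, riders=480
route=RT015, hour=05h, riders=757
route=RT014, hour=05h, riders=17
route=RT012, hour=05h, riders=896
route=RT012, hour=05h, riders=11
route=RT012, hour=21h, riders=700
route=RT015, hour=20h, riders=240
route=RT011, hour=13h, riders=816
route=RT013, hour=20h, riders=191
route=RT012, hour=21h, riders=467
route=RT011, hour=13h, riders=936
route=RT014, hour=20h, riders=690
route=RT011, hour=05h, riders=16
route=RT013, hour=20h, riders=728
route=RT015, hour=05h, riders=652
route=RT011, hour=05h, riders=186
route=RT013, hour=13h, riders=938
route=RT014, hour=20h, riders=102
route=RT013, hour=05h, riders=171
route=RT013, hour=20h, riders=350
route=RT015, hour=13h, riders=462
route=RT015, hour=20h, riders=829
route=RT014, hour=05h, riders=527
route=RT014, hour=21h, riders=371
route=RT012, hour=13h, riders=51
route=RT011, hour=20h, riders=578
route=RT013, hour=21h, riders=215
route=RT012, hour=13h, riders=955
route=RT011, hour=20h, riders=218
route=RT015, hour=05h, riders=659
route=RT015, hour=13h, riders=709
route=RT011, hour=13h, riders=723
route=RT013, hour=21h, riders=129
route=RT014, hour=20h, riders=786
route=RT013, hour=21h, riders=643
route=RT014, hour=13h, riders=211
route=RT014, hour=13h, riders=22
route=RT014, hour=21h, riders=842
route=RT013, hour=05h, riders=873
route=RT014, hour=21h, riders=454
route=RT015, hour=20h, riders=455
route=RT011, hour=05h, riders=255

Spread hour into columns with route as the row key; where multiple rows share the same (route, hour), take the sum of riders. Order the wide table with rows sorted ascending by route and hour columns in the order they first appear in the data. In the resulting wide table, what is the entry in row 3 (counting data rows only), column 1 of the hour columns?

With rows sorted ascending by route, row 3 is route=RT013. hour columns in first-appearance order: 21h, 20h, 05h, 13h; column 1 is 21h.
Long rows with route=RT013, hour=21h: 215 + 129 + 643 = 987.

987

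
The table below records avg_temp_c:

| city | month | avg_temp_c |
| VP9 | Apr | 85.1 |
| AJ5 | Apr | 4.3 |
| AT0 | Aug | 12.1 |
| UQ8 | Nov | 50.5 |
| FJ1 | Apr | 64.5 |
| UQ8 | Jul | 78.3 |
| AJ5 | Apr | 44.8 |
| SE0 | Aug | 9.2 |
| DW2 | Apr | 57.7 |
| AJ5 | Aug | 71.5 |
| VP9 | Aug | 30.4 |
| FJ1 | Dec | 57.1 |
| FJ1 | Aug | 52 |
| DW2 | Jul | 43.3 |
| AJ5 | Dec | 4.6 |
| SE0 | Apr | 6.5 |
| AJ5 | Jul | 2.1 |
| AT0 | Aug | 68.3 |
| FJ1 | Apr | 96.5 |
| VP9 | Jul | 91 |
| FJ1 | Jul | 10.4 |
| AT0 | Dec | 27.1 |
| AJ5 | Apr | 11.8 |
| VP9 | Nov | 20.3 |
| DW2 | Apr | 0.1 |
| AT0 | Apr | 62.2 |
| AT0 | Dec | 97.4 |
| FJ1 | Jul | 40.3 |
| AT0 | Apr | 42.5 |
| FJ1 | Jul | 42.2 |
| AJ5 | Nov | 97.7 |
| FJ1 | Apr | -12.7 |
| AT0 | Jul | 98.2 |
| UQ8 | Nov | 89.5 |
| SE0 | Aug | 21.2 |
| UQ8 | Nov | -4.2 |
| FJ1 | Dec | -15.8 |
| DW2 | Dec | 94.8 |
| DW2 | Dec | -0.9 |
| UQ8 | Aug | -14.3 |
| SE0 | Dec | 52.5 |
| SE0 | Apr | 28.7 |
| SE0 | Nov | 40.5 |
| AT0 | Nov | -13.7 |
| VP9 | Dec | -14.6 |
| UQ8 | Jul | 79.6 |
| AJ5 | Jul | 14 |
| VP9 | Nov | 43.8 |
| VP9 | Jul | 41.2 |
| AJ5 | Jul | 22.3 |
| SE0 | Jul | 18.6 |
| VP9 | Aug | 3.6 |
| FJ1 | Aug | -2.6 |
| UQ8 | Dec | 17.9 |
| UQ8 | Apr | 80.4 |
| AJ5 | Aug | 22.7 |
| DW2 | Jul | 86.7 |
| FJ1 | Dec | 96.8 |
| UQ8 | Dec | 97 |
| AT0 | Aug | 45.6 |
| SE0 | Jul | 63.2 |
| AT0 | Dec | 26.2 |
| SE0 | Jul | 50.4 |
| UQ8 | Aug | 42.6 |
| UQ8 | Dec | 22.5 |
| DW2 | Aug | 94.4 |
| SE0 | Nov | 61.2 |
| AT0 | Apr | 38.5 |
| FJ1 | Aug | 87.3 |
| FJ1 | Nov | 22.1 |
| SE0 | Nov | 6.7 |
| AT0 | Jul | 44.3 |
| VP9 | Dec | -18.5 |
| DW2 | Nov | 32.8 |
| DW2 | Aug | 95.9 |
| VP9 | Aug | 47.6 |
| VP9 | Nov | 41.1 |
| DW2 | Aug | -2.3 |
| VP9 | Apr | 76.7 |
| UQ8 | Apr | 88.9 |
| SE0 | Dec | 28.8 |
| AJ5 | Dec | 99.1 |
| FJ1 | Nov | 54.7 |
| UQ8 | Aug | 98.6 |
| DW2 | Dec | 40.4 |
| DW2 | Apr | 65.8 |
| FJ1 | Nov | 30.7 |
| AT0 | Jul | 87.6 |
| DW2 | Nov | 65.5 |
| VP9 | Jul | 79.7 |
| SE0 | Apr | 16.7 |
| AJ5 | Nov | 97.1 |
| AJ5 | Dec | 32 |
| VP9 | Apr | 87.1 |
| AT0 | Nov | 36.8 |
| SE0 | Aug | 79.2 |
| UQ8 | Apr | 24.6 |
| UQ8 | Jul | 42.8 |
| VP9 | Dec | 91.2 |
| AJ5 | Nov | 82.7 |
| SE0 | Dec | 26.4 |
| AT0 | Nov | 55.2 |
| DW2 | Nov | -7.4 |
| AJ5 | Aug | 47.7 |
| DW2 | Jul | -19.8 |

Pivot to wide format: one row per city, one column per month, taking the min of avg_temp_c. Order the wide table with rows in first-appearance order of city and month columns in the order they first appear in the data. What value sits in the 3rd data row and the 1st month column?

38.5

With rows in first-appearance order of city, row 3 is city=AT0. month columns in first-appearance order: Apr, Aug, Nov, Jul, Dec; column 1 is Apr.
Long rows with city=AT0, month=Apr: min(62.2, 42.5, 38.5) = 38.5.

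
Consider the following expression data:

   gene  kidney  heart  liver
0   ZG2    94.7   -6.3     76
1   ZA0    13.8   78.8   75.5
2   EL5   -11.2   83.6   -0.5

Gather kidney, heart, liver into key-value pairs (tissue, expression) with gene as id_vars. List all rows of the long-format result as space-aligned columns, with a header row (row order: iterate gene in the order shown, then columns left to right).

Each (gene, column) pair becomes one row: 3 × 3 = 9 rows.
For example, (ZG2, kidney) → expression=94.7.

gene  tissue  expression
ZG2   kidney  94.7      
ZG2   heart   -6.3      
ZG2   liver   76        
ZA0   kidney  13.8      
ZA0   heart   78.8      
ZA0   liver   75.5      
EL5   kidney  -11.2     
EL5   heart   83.6      
EL5   liver   -0.5      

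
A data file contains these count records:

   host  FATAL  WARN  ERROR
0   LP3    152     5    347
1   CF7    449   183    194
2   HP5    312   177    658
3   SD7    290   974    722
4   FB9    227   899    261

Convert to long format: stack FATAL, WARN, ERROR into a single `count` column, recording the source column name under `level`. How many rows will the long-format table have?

15

5 host values × 3 melted columns = 15 rows.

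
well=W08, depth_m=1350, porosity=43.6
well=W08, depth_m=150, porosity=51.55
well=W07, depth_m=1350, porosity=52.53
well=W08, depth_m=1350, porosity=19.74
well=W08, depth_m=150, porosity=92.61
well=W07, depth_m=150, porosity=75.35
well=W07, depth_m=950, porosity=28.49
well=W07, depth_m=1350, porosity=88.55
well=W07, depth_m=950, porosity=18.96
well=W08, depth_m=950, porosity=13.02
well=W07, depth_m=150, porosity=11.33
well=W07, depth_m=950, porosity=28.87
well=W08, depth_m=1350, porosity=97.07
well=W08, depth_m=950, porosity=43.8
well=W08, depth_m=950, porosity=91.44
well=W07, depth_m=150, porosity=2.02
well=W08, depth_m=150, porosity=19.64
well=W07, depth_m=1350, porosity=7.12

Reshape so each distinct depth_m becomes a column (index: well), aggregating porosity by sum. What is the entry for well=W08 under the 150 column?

Rows with well=W08 and depth_m=150: porosity values are 51.55, 92.61, 19.64.
51.55 + 92.61 + 19.64 = 163.80.

163.80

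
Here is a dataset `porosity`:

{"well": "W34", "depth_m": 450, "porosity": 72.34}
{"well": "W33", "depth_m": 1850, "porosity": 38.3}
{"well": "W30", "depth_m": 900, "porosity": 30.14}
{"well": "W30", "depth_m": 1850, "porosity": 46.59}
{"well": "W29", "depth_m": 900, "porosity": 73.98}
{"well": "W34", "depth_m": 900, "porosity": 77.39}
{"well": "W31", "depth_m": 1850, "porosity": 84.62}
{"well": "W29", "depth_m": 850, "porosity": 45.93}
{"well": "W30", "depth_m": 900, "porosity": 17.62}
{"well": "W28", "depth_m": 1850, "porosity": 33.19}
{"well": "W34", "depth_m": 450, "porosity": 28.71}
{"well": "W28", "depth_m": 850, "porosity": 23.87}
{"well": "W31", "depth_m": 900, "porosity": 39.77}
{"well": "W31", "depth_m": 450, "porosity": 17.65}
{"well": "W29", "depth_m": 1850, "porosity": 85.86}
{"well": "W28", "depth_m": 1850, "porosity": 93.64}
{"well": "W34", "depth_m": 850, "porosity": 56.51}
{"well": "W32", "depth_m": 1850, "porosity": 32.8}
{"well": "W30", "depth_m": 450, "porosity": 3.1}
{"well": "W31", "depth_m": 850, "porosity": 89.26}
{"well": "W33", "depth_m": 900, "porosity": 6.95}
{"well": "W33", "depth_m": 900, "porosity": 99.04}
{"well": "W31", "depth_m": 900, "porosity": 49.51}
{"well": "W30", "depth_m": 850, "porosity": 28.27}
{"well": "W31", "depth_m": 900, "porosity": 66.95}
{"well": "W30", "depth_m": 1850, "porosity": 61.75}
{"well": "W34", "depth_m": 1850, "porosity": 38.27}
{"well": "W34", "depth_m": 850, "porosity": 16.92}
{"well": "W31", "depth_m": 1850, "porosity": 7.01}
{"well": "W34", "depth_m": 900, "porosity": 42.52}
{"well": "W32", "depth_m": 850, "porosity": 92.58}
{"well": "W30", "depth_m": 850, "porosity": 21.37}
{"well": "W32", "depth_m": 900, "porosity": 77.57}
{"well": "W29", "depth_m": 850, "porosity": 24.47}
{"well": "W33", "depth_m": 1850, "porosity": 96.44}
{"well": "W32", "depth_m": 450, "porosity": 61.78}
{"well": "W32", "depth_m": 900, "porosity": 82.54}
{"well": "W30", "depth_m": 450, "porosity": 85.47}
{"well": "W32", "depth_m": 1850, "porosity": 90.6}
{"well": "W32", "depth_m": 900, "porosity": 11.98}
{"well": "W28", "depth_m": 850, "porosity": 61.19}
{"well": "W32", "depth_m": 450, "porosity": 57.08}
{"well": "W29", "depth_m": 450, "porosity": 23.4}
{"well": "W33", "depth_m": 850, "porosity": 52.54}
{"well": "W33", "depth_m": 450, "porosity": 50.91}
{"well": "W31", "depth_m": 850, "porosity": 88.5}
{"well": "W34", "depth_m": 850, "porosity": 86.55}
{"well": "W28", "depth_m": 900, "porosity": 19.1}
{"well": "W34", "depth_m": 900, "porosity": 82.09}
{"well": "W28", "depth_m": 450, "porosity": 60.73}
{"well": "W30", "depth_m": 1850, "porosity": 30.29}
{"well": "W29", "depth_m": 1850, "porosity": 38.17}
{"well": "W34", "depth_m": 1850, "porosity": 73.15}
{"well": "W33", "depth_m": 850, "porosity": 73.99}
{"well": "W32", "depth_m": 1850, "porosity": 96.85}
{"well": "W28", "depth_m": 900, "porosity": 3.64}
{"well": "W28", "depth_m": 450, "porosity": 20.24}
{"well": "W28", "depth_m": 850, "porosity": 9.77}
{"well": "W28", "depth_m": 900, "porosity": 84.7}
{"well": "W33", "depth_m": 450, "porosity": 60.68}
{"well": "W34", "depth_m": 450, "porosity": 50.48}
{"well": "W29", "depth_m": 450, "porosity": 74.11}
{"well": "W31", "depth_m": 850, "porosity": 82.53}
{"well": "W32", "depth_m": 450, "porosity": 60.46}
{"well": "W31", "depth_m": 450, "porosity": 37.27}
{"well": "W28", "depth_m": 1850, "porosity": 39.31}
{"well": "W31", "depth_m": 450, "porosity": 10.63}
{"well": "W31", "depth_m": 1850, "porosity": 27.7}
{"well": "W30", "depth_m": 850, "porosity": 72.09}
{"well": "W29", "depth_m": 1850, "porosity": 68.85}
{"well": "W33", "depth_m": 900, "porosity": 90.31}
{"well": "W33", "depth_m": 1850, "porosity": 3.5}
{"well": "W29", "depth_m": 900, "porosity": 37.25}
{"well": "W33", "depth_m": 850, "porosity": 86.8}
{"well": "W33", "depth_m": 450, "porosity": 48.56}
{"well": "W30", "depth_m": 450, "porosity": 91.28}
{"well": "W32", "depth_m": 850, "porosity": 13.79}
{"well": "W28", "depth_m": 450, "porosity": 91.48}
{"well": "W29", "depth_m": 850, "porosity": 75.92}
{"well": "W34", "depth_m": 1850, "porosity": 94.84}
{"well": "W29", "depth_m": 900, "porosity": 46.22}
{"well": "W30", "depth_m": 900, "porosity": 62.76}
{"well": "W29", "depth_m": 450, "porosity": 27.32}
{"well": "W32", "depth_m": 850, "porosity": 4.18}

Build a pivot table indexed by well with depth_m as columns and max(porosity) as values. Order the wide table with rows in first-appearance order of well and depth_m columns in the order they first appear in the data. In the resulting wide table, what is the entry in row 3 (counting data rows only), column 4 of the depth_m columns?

With rows in first-appearance order of well, row 3 is well=W30. depth_m columns in first-appearance order: 450, 1850, 900, 850; column 4 is 850.
Long rows with well=W30, depth_m=850: max(28.27, 21.37, 72.09) = 72.09.

72.09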